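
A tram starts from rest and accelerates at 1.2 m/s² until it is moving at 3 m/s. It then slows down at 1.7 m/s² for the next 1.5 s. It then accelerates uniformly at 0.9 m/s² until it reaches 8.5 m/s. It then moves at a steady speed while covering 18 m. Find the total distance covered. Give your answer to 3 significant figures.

64.4 m

Phase 1 (accelerating): v₀ = 0 m/s, a = 1.2 m/s².
v = v₀ + at → t = (3 − 0) / 1.2 = 2.50 s
v² = v₀² + 2aΔx → Δx = (3² − 0²)/(2·1.2) = 3.75 m

Phase 2 (decelerating): v₀ = 3.00 m/s, a = -1.7 m/s².
v = v₀ + at = 3.00 + (-1.7)(1.5) = 0.450 m/s
Δx = v₀t + ½at² = 3.00·1.5 + 0.5·-1.7·1.5² = 2.59 m

Phase 3 (accelerating): v₀ = 0.450 m/s, a = 0.9 m/s².
v = v₀ + at → t = (8.5 − 0.450) / 0.9 = 8.94 s
v² = v₀² + 2aΔx → Δx = (8.5² − 0.450²)/(2·0.9) = 40.0 m

Phase 4 (constant speed): v₀ = 8.50 m/s, a = 0 m/s².
Constant speed: t = d/v = 18/8.50 = 2.12 s
Total distance = 3.75 + 2.59 + 40.0 + 18.0 = 64.4 m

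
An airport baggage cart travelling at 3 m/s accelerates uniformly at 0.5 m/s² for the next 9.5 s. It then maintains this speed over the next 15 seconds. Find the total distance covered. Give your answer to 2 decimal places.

Phase 1 (accelerating): v₀ = 3.00 m/s, a = 0.5 m/s².
v = v₀ + at = 3.00 + (0.5)(9.5) = 7.75 m/s
Δx = v₀t + ½at² = 3.00·9.5 + 0.5·0.5·9.5² = 51.1 m

Phase 2 (constant speed): v₀ = 7.75 m/s, a = 0 m/s².
v = v₀ + at = 7.75 + (0)(15) = 7.75 m/s
Δx = v₀t + ½at² = 7.75·15 + 0.5·0·15² = 116 m
Total distance = 51.1 + 116 = 167 m

167.31 m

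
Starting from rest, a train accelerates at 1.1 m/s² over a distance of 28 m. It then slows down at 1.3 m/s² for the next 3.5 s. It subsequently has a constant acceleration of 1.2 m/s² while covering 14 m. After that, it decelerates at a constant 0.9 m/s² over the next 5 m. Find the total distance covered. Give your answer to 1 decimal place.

66.5 m

Phase 1 (accelerating): v₀ = 0 m/s, a = 1.1 m/s².
v² = v₀² + 2aΔx = 0² + 2·1.1·28 = 61.6 → v = 7.85 m/s
t = (v − v₀)/a = (7.85 − 0)/1.1 = 7.14 s

Phase 2 (decelerating): v₀ = 7.85 m/s, a = -1.3 m/s².
v = v₀ + at = 7.85 + (-1.3)(3.5) = 3.30 m/s
Δx = v₀t + ½at² = 7.85·3.5 + 0.5·-1.3·3.5² = 19.5 m

Phase 3 (accelerating): v₀ = 3.30 m/s, a = 1.2 m/s².
v² = v₀² + 2aΔx = 3.30² + 2·1.2·14 = 44.5 → v = 6.67 m/s
t = (v − v₀)/a = (6.67 − 3.30)/1.2 = 2.81 s

Phase 4 (decelerating): v₀ = 6.67 m/s, a = -0.9 m/s².
v² = v₀² + 2aΔx = 6.67² + 2·-0.9·5 = 35.5 → v = 5.96 m/s
t = (v − v₀)/a = (5.96 − 6.67)/-0.9 = 0.792 s
Total distance = 28.0 + 19.5 + 14.0 + 5.00 = 66.5 m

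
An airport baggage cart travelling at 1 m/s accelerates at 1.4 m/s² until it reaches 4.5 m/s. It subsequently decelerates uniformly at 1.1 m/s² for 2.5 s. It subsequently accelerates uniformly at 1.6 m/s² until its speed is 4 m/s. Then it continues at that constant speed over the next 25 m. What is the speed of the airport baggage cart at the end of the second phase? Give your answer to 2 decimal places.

1.75 m/s

Phase 1 (accelerating): v₀ = 1.00 m/s, a = 1.4 m/s².
v = v₀ + at → t = (4.5 − 1.00) / 1.4 = 2.50 s
v² = v₀² + 2aΔx → Δx = (4.5² − 1.00²)/(2·1.4) = 6.88 m

Phase 2 (decelerating): v₀ = 4.50 m/s, a = -1.1 m/s².
v = v₀ + at = 4.50 + (-1.1)(2.5) = 1.75 m/s
Δx = v₀t + ½at² = 4.50·2.5 + 0.5·-1.1·2.5² = 7.81 m
Speed at end of phase 2 = 1.75 m/s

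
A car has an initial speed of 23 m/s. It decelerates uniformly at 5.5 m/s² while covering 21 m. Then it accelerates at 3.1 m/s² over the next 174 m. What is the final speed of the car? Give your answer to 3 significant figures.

37.1 m/s

Phase 1 (decelerating): v₀ = 23.0 m/s, a = -5.5 m/s².
v² = v₀² + 2aΔx = 23.0² + 2·-5.5·21 = 298 → v = 17.3 m/s
t = (v − v₀)/a = (17.3 − 23.0)/-5.5 = 1.04 s

Phase 2 (accelerating): v₀ = 17.3 m/s, a = 3.1 m/s².
v² = v₀² + 2aΔx = 17.3² + 2·3.1·174 = 1380 → v = 37.1 m/s
t = (v − v₀)/a = (37.1 − 17.3)/3.1 = 6.40 s
Final speed = 37.1 m/s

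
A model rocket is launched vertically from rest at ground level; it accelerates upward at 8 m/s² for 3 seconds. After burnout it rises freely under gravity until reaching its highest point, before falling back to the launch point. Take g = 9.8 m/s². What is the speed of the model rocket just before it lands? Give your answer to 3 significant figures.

Phase 1 (powered ascent): v₀ = 0 m/s, a = 8 m/s².
v = v₀ + at = 0 + (8)(3) = 24.0 m/s
Δx = v₀t + ½at² = 0·3 + 0.5·8·3² = 36.0 m

Phase 2 (coasting upward): v₀ = 24.0 m/s, a = -9.8 m/s².
v = v₀ + at → t = (0 − 24.0) / -9.8 = 2.45 s
v² = v₀² + 2aΔx → Δx = (0² − 24.0²)/(2·-9.8) = 29.4 m

Phase 3 (free fall): v₀ = 0 m/s, a = -9.8 m/s².
Falls 65.4 m from rest: t = √(2·65.4/9.8) = 3.65 s; v = g·t = 35.8 m/s.
Impact speed = 35.8 m/s

35.8 m/s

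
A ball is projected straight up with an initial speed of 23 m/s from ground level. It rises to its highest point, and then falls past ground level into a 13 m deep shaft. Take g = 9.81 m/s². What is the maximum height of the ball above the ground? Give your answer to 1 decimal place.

Phase 1 (rising): v₀ = 23.0 m/s, a = -9.81 m/s².
v = v₀ + at → t = (0 − 23.0) / -9.81 = 2.34 s
v² = v₀² + 2aΔx → Δx = (0² − 23.0²)/(2·-9.81) = 27.0 m
Maximum height = 27.0 m

27.0 m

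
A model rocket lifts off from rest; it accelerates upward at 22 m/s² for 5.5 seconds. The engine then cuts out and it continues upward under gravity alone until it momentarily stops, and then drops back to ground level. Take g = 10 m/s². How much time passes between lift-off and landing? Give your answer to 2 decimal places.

Phase 1 (powered ascent): v₀ = 0 m/s, a = 22 m/s².
v = v₀ + at = 0 + (22)(5.5) = 121 m/s
Δx = v₀t + ½at² = 0·5.5 + 0.5·22·5.5² = 333 m

Phase 2 (coasting upward): v₀ = 121 m/s, a = -10 m/s².
v = v₀ + at → t = (0 − 121) / -10 = 12.1 s
v² = v₀² + 2aΔx → Δx = (0² − 121²)/(2·-10) = 732 m

Phase 3 (free fall): v₀ = 0 m/s, a = -10 m/s².
Falls 1060 m from rest: t = √(2·1060/10) = 14.6 s; v = g·t = 146 m/s.
Total time = 5.50 + 12.1 + 14.6 = 32.2 s

32.19 s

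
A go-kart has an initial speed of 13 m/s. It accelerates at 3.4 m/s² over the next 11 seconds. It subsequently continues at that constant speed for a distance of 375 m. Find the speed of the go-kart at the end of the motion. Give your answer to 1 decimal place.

50.4 m/s

Phase 1 (accelerating): v₀ = 13.0 m/s, a = 3.4 m/s².
v = v₀ + at = 13.0 + (3.4)(11) = 50.4 m/s
Δx = v₀t + ½at² = 13.0·11 + 0.5·3.4·11² = 349 m

Phase 2 (constant speed): v₀ = 50.4 m/s, a = 0 m/s².
Constant speed: t = d/v = 375/50.4 = 7.44 s
Final speed = 50.4 m/s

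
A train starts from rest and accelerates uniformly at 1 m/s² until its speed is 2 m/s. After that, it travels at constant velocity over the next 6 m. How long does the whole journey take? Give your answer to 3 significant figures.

5.00 s

Phase 1 (accelerating): v₀ = 0 m/s, a = 1 m/s².
v = v₀ + at → t = (2 − 0) / 1 = 2.00 s
v² = v₀² + 2aΔx → Δx = (2² − 0²)/(2·1) = 2.00 m

Phase 2 (constant speed): v₀ = 2.00 m/s, a = 0 m/s².
Constant speed: t = d/v = 6/2.00 = 3.00 s
Total time = 2.00 + 3.00 = 5.00 s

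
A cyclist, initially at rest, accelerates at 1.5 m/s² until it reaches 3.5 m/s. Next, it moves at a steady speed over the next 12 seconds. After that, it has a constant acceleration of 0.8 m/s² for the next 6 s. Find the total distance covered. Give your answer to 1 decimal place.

Phase 1 (accelerating): v₀ = 0 m/s, a = 1.5 m/s².
v = v₀ + at → t = (3.5 − 0) / 1.5 = 2.33 s
v² = v₀² + 2aΔx → Δx = (3.5² − 0²)/(2·1.5) = 4.08 m

Phase 2 (constant speed): v₀ = 3.50 m/s, a = 0 m/s².
v = v₀ + at = 3.50 + (0)(12) = 3.50 m/s
Δx = v₀t + ½at² = 3.50·12 + 0.5·0·12² = 42.0 m

Phase 3 (accelerating): v₀ = 3.50 m/s, a = 0.8 m/s².
v = v₀ + at = 3.50 + (0.8)(6) = 8.30 m/s
Δx = v₀t + ½at² = 3.50·6 + 0.5·0.8·6² = 35.4 m
Total distance = 4.08 + 42.0 + 35.4 = 81.5 m

81.5 m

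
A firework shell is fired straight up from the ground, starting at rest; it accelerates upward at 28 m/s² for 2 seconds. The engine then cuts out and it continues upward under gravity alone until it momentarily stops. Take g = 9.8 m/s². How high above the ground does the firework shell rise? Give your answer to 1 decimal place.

Phase 1 (powered ascent): v₀ = 0 m/s, a = 28 m/s².
v = v₀ + at = 0 + (28)(2) = 56.0 m/s
Δx = v₀t + ½at² = 0·2 + 0.5·28·2² = 56.0 m

Phase 2 (coasting upward): v₀ = 56.0 m/s, a = -9.8 m/s².
v = v₀ + at → t = (0 − 56.0) / -9.8 = 5.71 s
v² = v₀² + 2aΔx → Δx = (0² − 56.0²)/(2·-9.8) = 160 m
Maximum height = 56.0 + 160 = 216 m

216.0 m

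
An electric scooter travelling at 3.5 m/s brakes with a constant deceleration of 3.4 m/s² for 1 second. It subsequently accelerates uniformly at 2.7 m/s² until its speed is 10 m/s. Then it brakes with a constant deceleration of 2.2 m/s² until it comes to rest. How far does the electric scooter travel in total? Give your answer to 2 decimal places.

43.04 m

Phase 1 (decelerating): v₀ = 3.50 m/s, a = -3.4 m/s².
v = v₀ + at = 3.50 + (-3.4)(1) = 0.100 m/s
Δx = v₀t + ½at² = 3.50·1 + 0.5·-3.4·1² = 1.80 m

Phase 2 (accelerating): v₀ = 0.100 m/s, a = 2.7 m/s².
v = v₀ + at → t = (10 − 0.100) / 2.7 = 3.67 s
v² = v₀² + 2aΔx → Δx = (10² − 0.100²)/(2·2.7) = 18.5 m

Phase 3 (decelerating): v₀ = 10.0 m/s, a = -2.2 m/s².
v = v₀ + at → t = (0 − 10.0) / -2.2 = 4.55 s
v² = v₀² + 2aΔx → Δx = (0² − 10.0²)/(2·-2.2) = 22.7 m
Total distance = 1.80 + 18.5 + 22.7 = 43.0 m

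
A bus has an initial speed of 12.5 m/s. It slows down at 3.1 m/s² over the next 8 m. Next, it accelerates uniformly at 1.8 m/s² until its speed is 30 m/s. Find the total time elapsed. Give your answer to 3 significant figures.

11.6 s

Phase 1 (decelerating): v₀ = 12.5 m/s, a = -3.1 m/s².
v² = v₀² + 2aΔx = 12.5² + 2·-3.1·8 = 107 → v = 10.3 m/s
t = (v − v₀)/a = (10.3 − 12.5)/-3.1 = 0.701 s

Phase 2 (accelerating): v₀ = 10.3 m/s, a = 1.8 m/s².
v = v₀ + at → t = (30 − 10.3) / 1.8 = 10.9 s
v² = v₀² + 2aΔx → Δx = (30² − 10.3²)/(2·1.8) = 220 m
Total time = 0.701 + 10.9 = 11.6 s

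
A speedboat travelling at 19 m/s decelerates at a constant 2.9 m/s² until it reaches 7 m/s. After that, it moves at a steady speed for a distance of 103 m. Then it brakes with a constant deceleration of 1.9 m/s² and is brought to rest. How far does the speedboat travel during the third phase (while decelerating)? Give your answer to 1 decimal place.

Phase 1 (decelerating): v₀ = 19.0 m/s, a = -2.9 m/s².
v = v₀ + at → t = (7 − 19.0) / -2.9 = 4.14 s
v² = v₀² + 2aΔx → Δx = (7² − 19.0²)/(2·-2.9) = 53.8 m

Phase 2 (constant speed): v₀ = 7.00 m/s, a = 0 m/s².
Constant speed: t = d/v = 103/7.00 = 14.7 s

Phase 3 (decelerating): v₀ = 7.00 m/s, a = -1.9 m/s².
v = v₀ + at → t = (0 − 7.00) / -1.9 = 3.68 s
v² = v₀² + 2aΔx → Δx = (0² − 7.00²)/(2·-1.9) = 12.9 m
Distance in phase 3 = 12.9 m

12.9 m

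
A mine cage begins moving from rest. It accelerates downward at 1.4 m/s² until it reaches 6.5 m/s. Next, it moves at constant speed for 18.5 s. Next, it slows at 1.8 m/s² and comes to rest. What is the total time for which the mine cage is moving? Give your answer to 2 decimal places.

Phase 1 (accelerating): v₀ = 0 m/s, a = 1.4 m/s².
v = v₀ + at → t = (6.5 − 0) / 1.4 = 4.64 s
v² = v₀² + 2aΔx → Δx = (6.5² − 0²)/(2·1.4) = 15.1 m

Phase 2 (constant speed): v₀ = 6.50 m/s, a = 0 m/s².
v = v₀ + at = 6.50 + (0)(18.5) = 6.50 m/s
Δx = v₀t + ½at² = 6.50·18.5 + 0.5·0·18.5² = 120 m

Phase 3 (decelerating): v₀ = 6.50 m/s, a = -1.8 m/s².
v = v₀ + at → t = (0 − 6.50) / -1.8 = 3.61 s
v² = v₀² + 2aΔx → Δx = (0² − 6.50²)/(2·-1.8) = 11.7 m
Total time = 4.64 + 18.5 + 3.61 = 26.8 s

26.75 s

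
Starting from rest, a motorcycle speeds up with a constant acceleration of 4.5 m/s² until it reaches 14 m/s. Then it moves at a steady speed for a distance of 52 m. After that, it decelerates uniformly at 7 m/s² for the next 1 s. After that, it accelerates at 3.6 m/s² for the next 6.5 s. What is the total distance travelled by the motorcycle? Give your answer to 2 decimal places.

205.83 m

Phase 1 (accelerating): v₀ = 0 m/s, a = 4.5 m/s².
v = v₀ + at → t = (14 − 0) / 4.5 = 3.11 s
v² = v₀² + 2aΔx → Δx = (14² − 0²)/(2·4.5) = 21.8 m

Phase 2 (constant speed): v₀ = 14.0 m/s, a = 0 m/s².
Constant speed: t = d/v = 52/14.0 = 3.71 s

Phase 3 (decelerating): v₀ = 14.0 m/s, a = -7 m/s².
v = v₀ + at = 14.0 + (-7)(1) = 7.00 m/s
Δx = v₀t + ½at² = 14.0·1 + 0.5·-7·1² = 10.5 m

Phase 4 (accelerating): v₀ = 7.00 m/s, a = 3.6 m/s².
v = v₀ + at = 7.00 + (3.6)(6.5) = 30.4 m/s
Δx = v₀t + ½at² = 7.00·6.5 + 0.5·3.6·6.5² = 122 m
Total distance = 21.8 + 52.0 + 10.5 + 122 = 206 m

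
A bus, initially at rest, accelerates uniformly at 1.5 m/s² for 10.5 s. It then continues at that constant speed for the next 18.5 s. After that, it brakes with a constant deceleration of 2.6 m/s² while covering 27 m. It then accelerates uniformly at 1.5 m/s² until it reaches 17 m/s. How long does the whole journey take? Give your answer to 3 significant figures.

35.5 s

Phase 1 (accelerating): v₀ = 0 m/s, a = 1.5 m/s².
v = v₀ + at = 0 + (1.5)(10.5) = 15.8 m/s
Δx = v₀t + ½at² = 0·10.5 + 0.5·1.5·10.5² = 82.7 m

Phase 2 (constant speed): v₀ = 15.8 m/s, a = 0 m/s².
v = v₀ + at = 15.8 + (0)(18.5) = 15.8 m/s
Δx = v₀t + ½at² = 15.8·18.5 + 0.5·0·18.5² = 291 m

Phase 3 (decelerating): v₀ = 15.8 m/s, a = -2.6 m/s².
v² = v₀² + 2aΔx = 15.8² + 2·-2.6·27 = 108 → v = 10.4 m/s
t = (v − v₀)/a = (10.4 − 15.8)/-2.6 = 2.07 s

Phase 4 (accelerating): v₀ = 10.4 m/s, a = 1.5 m/s².
v = v₀ + at → t = (17 − 10.4) / 1.5 = 4.42 s
v² = v₀² + 2aΔx → Δx = (17² − 10.4²)/(2·1.5) = 60.4 m
Total time = 10.5 + 18.5 + 2.07 + 4.42 = 35.5 s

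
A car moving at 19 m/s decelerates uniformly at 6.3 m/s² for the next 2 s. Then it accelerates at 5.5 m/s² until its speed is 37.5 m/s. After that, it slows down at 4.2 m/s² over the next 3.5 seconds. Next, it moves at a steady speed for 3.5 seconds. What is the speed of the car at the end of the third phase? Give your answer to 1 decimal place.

22.8 m/s

Phase 1 (decelerating): v₀ = 19.0 m/s, a = -6.3 m/s².
v = v₀ + at = 19.0 + (-6.3)(2) = 6.40 m/s
Δx = v₀t + ½at² = 19.0·2 + 0.5·-6.3·2² = 25.4 m

Phase 2 (accelerating): v₀ = 6.40 m/s, a = 5.5 m/s².
v = v₀ + at → t = (37.5 − 6.40) / 5.5 = 5.65 s
v² = v₀² + 2aΔx → Δx = (37.5² − 6.40²)/(2·5.5) = 124 m

Phase 3 (decelerating): v₀ = 37.5 m/s, a = -4.2 m/s².
v = v₀ + at = 37.5 + (-4.2)(3.5) = 22.8 m/s
Δx = v₀t + ½at² = 37.5·3.5 + 0.5·-4.2·3.5² = 106 m
Speed at end of phase 3 = 22.8 m/s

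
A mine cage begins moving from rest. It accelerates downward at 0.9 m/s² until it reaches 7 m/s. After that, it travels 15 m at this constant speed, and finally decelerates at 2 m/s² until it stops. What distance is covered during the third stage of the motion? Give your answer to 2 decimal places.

12.25 m

Phase 1 (accelerating): v₀ = 0 m/s, a = 0.9 m/s².
v = v₀ + at → t = (7 − 0) / 0.9 = 7.78 s
v² = v₀² + 2aΔx → Δx = (7² − 0²)/(2·0.9) = 27.2 m

Phase 2 (constant speed): v₀ = 7.00 m/s, a = 0 m/s².
Constant speed: t = d/v = 15/7.00 = 2.14 s

Phase 3 (decelerating): v₀ = 7.00 m/s, a = -2 m/s².
v = v₀ + at → t = (0 − 7.00) / -2 = 3.50 s
v² = v₀² + 2aΔx → Δx = (0² − 7.00²)/(2·-2) = 12.2 m
Distance in phase 3 = 12.2 m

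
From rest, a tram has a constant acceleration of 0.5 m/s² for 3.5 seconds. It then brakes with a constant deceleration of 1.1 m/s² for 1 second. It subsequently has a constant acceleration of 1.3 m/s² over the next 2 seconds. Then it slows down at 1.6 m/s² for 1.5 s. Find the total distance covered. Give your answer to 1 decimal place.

11.2 m

Phase 1 (accelerating): v₀ = 0 m/s, a = 0.5 m/s².
v = v₀ + at = 0 + (0.5)(3.5) = 1.75 m/s
Δx = v₀t + ½at² = 0·3.5 + 0.5·0.5·3.5² = 3.06 m

Phase 2 (decelerating): v₀ = 1.75 m/s, a = -1.1 m/s².
v = v₀ + at = 1.75 + (-1.1)(1) = 0.650 m/s
Δx = v₀t + ½at² = 1.75·1 + 0.5·-1.1·1² = 1.20 m

Phase 3 (accelerating): v₀ = 0.650 m/s, a = 1.3 m/s².
v = v₀ + at = 0.650 + (1.3)(2) = 3.25 m/s
Δx = v₀t + ½at² = 0.650·2 + 0.5·1.3·2² = 3.90 m

Phase 4 (decelerating): v₀ = 3.25 m/s, a = -1.6 m/s².
v = v₀ + at = 3.25 + (-1.6)(1.5) = 0.850 m/s
Δx = v₀t + ½at² = 3.25·1.5 + 0.5·-1.6·1.5² = 3.07 m
Total distance = 3.06 + 1.20 + 3.90 + 3.07 = 11.2 m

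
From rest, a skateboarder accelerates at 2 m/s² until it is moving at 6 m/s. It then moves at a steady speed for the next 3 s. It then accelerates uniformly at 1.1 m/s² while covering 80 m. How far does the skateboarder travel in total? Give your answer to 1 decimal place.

107.0 m

Phase 1 (accelerating): v₀ = 0 m/s, a = 2 m/s².
v = v₀ + at → t = (6 − 0) / 2 = 3.00 s
v² = v₀² + 2aΔx → Δx = (6² − 0²)/(2·2) = 9.00 m

Phase 2 (constant speed): v₀ = 6.00 m/s, a = 0 m/s².
v = v₀ + at = 6.00 + (0)(3) = 6.00 m/s
Δx = v₀t + ½at² = 6.00·3 + 0.5·0·3² = 18.0 m

Phase 3 (accelerating): v₀ = 6.00 m/s, a = 1.1 m/s².
v² = v₀² + 2aΔx = 6.00² + 2·1.1·80 = 212 → v = 14.6 m/s
t = (v − v₀)/a = (14.6 − 6.00)/1.1 = 7.78 s
Total distance = 9.00 + 18.0 + 80.0 = 107 m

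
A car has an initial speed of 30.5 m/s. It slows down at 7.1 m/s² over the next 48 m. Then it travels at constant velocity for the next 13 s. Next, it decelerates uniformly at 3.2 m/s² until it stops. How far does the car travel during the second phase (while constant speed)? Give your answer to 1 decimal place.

205.0 m

Phase 1 (decelerating): v₀ = 30.5 m/s, a = -7.1 m/s².
v² = v₀² + 2aΔx = 30.5² + 2·-7.1·48 = 249 → v = 15.8 m/s
t = (v − v₀)/a = (15.8 − 30.5)/-7.1 = 2.07 s

Phase 2 (constant speed): v₀ = 15.8 m/s, a = 0 m/s².
v = v₀ + at = 15.8 + (0)(13) = 15.8 m/s
Δx = v₀t + ½at² = 15.8·13 + 0.5·0·13² = 205 m
Distance in phase 2 = 205 m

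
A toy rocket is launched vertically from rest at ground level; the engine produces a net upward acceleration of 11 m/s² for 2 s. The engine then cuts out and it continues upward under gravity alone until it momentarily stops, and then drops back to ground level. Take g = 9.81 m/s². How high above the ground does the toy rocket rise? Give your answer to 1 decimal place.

Phase 1 (powered ascent): v₀ = 0 m/s, a = 11 m/s².
v = v₀ + at = 0 + (11)(2) = 22.0 m/s
Δx = v₀t + ½at² = 0·2 + 0.5·11·2² = 22.0 m

Phase 2 (coasting upward): v₀ = 22.0 m/s, a = -9.81 m/s².
v = v₀ + at → t = (0 − 22.0) / -9.81 = 2.24 s
v² = v₀² + 2aΔx → Δx = (0² − 22.0²)/(2·-9.81) = 24.7 m
Maximum height = 22.0 + 24.7 = 46.7 m

46.7 m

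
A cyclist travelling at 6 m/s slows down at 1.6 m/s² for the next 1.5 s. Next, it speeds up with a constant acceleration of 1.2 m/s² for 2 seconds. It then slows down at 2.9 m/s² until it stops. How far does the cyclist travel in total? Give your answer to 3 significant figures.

Phase 1 (decelerating): v₀ = 6.00 m/s, a = -1.6 m/s².
v = v₀ + at = 6.00 + (-1.6)(1.5) = 3.60 m/s
Δx = v₀t + ½at² = 6.00·1.5 + 0.5·-1.6·1.5² = 7.20 m

Phase 2 (accelerating): v₀ = 3.60 m/s, a = 1.2 m/s².
v = v₀ + at = 3.60 + (1.2)(2) = 6.00 m/s
Δx = v₀t + ½at² = 3.60·2 + 0.5·1.2·2² = 9.60 m

Phase 3 (decelerating): v₀ = 6.00 m/s, a = -2.9 m/s².
v = v₀ + at → t = (0 − 6.00) / -2.9 = 2.07 s
v² = v₀² + 2aΔx → Δx = (0² − 6.00²)/(2·-2.9) = 6.21 m
Total distance = 7.20 + 9.60 + 6.21 = 23.0 m

23.0 m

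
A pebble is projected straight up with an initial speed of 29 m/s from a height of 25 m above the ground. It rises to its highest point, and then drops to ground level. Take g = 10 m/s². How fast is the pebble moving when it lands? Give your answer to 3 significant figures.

Phase 1 (rising): v₀ = 29.0 m/s, a = -10 m/s².
v = v₀ + at → t = (0 − 29.0) / -10 = 2.90 s
v² = v₀² + 2aΔx → Δx = (0² − 29.0²)/(2·-10) = 42.0 m

Phase 2 (falling): v₀ = 0 m/s, a = -10 m/s².
Falls 67.0 m from rest: t = √(2·67.0/10) = 3.66 s; v = g·t = 36.6 m/s.
Final speed = 36.6 m/s

36.6 m/s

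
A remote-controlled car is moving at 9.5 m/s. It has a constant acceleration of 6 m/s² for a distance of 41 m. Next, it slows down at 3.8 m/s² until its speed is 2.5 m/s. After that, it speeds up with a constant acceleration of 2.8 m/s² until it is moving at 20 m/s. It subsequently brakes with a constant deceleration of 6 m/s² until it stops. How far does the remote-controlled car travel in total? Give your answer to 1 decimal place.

220.4 m

Phase 1 (accelerating): v₀ = 9.50 m/s, a = 6 m/s².
v² = v₀² + 2aΔx = 9.50² + 2·6·41 = 582 → v = 24.1 m/s
t = (v − v₀)/a = (24.1 − 9.50)/6 = 2.44 s

Phase 2 (decelerating): v₀ = 24.1 m/s, a = -3.8 m/s².
v = v₀ + at → t = (2.5 − 24.1) / -3.8 = 5.69 s
v² = v₀² + 2aΔx → Δx = (2.5² − 24.1²)/(2·-3.8) = 75.8 m

Phase 3 (accelerating): v₀ = 2.50 m/s, a = 2.8 m/s².
v = v₀ + at → t = (20 − 2.50) / 2.8 = 6.25 s
v² = v₀² + 2aΔx → Δx = (20² − 2.50²)/(2·2.8) = 70.3 m

Phase 4 (decelerating): v₀ = 20.0 m/s, a = -6 m/s².
v = v₀ + at → t = (0 − 20.0) / -6 = 3.33 s
v² = v₀² + 2aΔx → Δx = (0² − 20.0²)/(2·-6) = 33.3 m
Total distance = 41.0 + 75.8 + 70.3 + 33.3 = 220 m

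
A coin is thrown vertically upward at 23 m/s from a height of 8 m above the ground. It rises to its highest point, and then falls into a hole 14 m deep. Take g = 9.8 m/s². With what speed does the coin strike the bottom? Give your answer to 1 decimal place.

31.0 m/s

Phase 1 (rising): v₀ = 23.0 m/s, a = -9.8 m/s².
v = v₀ + at → t = (0 − 23.0) / -9.8 = 2.35 s
v² = v₀² + 2aΔx → Δx = (0² − 23.0²)/(2·-9.8) = 27.0 m

Phase 2 (falling): v₀ = 0 m/s, a = -9.8 m/s².
Falls 49.0 m from rest: t = √(2·49.0/9.8) = 3.16 s; v = g·t = 31.0 m/s.
Final speed = 31.0 m/s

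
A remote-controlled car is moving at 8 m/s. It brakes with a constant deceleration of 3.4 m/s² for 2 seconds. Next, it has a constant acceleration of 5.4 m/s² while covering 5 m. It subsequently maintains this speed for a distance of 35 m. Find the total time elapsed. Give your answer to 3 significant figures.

Phase 1 (decelerating): v₀ = 8.00 m/s, a = -3.4 m/s².
v = v₀ + at = 8.00 + (-3.4)(2) = 1.20 m/s
Δx = v₀t + ½at² = 8.00·2 + 0.5·-3.4·2² = 9.20 m

Phase 2 (accelerating): v₀ = 1.20 m/s, a = 5.4 m/s².
v² = v₀² + 2aΔx = 1.20² + 2·5.4·5 = 55.4 → v = 7.45 m/s
t = (v − v₀)/a = (7.45 − 1.20)/5.4 = 1.16 s

Phase 3 (constant speed): v₀ = 7.45 m/s, a = 0 m/s².
Constant speed: t = d/v = 35/7.45 = 4.70 s
Total time = 2.00 + 1.16 + 4.70 = 7.86 s

7.86 s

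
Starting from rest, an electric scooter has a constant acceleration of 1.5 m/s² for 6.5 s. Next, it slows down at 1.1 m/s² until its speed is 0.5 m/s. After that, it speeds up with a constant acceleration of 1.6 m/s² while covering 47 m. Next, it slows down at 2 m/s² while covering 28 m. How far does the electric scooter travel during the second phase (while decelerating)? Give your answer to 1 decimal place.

43.1 m

Phase 1 (accelerating): v₀ = 0 m/s, a = 1.5 m/s².
v = v₀ + at = 0 + (1.5)(6.5) = 9.75 m/s
Δx = v₀t + ½at² = 0·6.5 + 0.5·1.5·6.5² = 31.7 m

Phase 2 (decelerating): v₀ = 9.75 m/s, a = -1.1 m/s².
v = v₀ + at → t = (0.5 − 9.75) / -1.1 = 8.41 s
v² = v₀² + 2aΔx → Δx = (0.5² − 9.75²)/(2·-1.1) = 43.1 m
Distance in phase 2 = 43.1 m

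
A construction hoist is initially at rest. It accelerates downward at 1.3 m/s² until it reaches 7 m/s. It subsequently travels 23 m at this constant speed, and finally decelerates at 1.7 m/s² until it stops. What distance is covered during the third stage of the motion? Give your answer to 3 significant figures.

14.4 m

Phase 1 (accelerating): v₀ = 0 m/s, a = 1.3 m/s².
v = v₀ + at → t = (7 − 0) / 1.3 = 5.38 s
v² = v₀² + 2aΔx → Δx = (7² − 0²)/(2·1.3) = 18.8 m

Phase 2 (constant speed): v₀ = 7.00 m/s, a = 0 m/s².
Constant speed: t = d/v = 23/7.00 = 3.29 s

Phase 3 (decelerating): v₀ = 7.00 m/s, a = -1.7 m/s².
v = v₀ + at → t = (0 − 7.00) / -1.7 = 4.12 s
v² = v₀² + 2aΔx → Δx = (0² − 7.00²)/(2·-1.7) = 14.4 m
Distance in phase 3 = 14.4 m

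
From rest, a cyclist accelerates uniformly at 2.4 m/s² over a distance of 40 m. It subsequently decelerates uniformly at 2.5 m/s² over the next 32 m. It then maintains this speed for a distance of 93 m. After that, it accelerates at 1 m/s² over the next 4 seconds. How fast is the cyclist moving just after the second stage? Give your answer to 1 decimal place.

5.7 m/s

Phase 1 (accelerating): v₀ = 0 m/s, a = 2.4 m/s².
v² = v₀² + 2aΔx = 0² + 2·2.4·40 = 192 → v = 13.9 m/s
t = (v − v₀)/a = (13.9 − 0)/2.4 = 5.77 s

Phase 2 (decelerating): v₀ = 13.9 m/s, a = -2.5 m/s².
v² = v₀² + 2aΔx = 13.9² + 2·-2.5·32 = 32.0 → v = 5.66 m/s
t = (v − v₀)/a = (5.66 − 13.9)/-2.5 = 3.28 s
Speed at end of phase 2 = 5.66 m/s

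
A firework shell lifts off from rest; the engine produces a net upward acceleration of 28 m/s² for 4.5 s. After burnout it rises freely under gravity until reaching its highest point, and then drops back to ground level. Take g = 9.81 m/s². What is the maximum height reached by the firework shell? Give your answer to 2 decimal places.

Phase 1 (powered ascent): v₀ = 0 m/s, a = 28 m/s².
v = v₀ + at = 0 + (28)(4.5) = 126 m/s
Δx = v₀t + ½at² = 0·4.5 + 0.5·28·4.5² = 284 m

Phase 2 (coasting upward): v₀ = 126 m/s, a = -9.81 m/s².
v = v₀ + at → t = (0 − 126) / -9.81 = 12.8 s
v² = v₀² + 2aΔx → Δx = (0² − 126²)/(2·-9.81) = 809 m
Maximum height = 284 + 809 = 1090 m

1092.67 m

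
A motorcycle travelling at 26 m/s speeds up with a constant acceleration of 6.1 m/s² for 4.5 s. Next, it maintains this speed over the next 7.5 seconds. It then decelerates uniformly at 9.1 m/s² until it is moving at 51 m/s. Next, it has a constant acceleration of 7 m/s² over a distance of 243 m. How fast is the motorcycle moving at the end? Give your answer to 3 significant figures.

Phase 1 (accelerating): v₀ = 26.0 m/s, a = 6.1 m/s².
v = v₀ + at = 26.0 + (6.1)(4.5) = 53.5 m/s
Δx = v₀t + ½at² = 26.0·4.5 + 0.5·6.1·4.5² = 179 m

Phase 2 (constant speed): v₀ = 53.5 m/s, a = 0 m/s².
v = v₀ + at = 53.5 + (0)(7.5) = 53.5 m/s
Δx = v₀t + ½at² = 53.5·7.5 + 0.5·0·7.5² = 401 m

Phase 3 (decelerating): v₀ = 53.5 m/s, a = -9.1 m/s².
v = v₀ + at → t = (51 − 53.5) / -9.1 = 0.269 s
v² = v₀² + 2aΔx → Δx = (51² − 53.5²)/(2·-9.1) = 14.1 m

Phase 4 (accelerating): v₀ = 51.0 m/s, a = 7 m/s².
v² = v₀² + 2aΔx = 51.0² + 2·7·243 = 6000 → v = 77.5 m/s
t = (v − v₀)/a = (77.5 − 51.0)/7 = 3.78 s
Final speed = 77.5 m/s

77.5 m/s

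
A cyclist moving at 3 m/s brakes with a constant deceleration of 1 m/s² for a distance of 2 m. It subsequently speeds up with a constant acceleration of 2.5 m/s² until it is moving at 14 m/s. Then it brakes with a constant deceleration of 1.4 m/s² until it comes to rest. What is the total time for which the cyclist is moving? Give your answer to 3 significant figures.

Phase 1 (decelerating): v₀ = 3.00 m/s, a = -1 m/s².
v² = v₀² + 2aΔx = 3.00² + 2·-1·2 = 5.00 → v = 2.24 m/s
t = (v − v₀)/a = (2.24 − 3.00)/-1 = 0.764 s

Phase 2 (accelerating): v₀ = 2.24 m/s, a = 2.5 m/s².
v = v₀ + at → t = (14 − 2.24) / 2.5 = 4.71 s
v² = v₀² + 2aΔx → Δx = (14² − 2.24²)/(2·2.5) = 38.2 m

Phase 3 (decelerating): v₀ = 14.0 m/s, a = -1.4 m/s².
v = v₀ + at → t = (0 − 14.0) / -1.4 = 10.0 s
v² = v₀² + 2aΔx → Δx = (0² − 14.0²)/(2·-1.4) = 70.0 m
Total time = 0.764 + 4.71 + 10.0 = 15.5 s

15.5 s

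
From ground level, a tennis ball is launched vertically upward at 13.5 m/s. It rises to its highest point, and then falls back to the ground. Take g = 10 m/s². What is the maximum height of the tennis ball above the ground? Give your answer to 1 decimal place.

Phase 1 (rising): v₀ = 13.5 m/s, a = -10 m/s².
v = v₀ + at → t = (0 − 13.5) / -10 = 1.35 s
v² = v₀² + 2aΔx → Δx = (0² − 13.5²)/(2·-10) = 9.11 m
Maximum height = 9.11 m

9.1 m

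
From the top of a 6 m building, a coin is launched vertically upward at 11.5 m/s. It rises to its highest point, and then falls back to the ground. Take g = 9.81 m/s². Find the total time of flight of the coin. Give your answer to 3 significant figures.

2.78 s

Phase 1 (rising): v₀ = 11.5 m/s, a = -9.81 m/s².
v = v₀ + at → t = (0 − 11.5) / -9.81 = 1.17 s
v² = v₀² + 2aΔx → Δx = (0² − 11.5²)/(2·-9.81) = 6.74 m

Phase 2 (falling): v₀ = 0 m/s, a = -9.81 m/s².
Falls 12.7 m from rest: t = √(2·12.7/9.81) = 1.61 s; v = g·t = 15.8 m/s.
Total time = 1.17 + 1.61 = 2.78 s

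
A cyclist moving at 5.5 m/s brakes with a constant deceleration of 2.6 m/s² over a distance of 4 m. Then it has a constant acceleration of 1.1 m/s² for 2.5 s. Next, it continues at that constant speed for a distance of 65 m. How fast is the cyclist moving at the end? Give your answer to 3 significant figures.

5.82 m/s

Phase 1 (decelerating): v₀ = 5.50 m/s, a = -2.6 m/s².
v² = v₀² + 2aΔx = 5.50² + 2·-2.6·4 = 9.45 → v = 3.07 m/s
t = (v − v₀)/a = (3.07 − 5.50)/-2.6 = 0.933 s

Phase 2 (accelerating): v₀ = 3.07 m/s, a = 1.1 m/s².
v = v₀ + at = 3.07 + (1.1)(2.5) = 5.82 m/s
Δx = v₀t + ½at² = 3.07·2.5 + 0.5·1.1·2.5² = 11.1 m

Phase 3 (constant speed): v₀ = 5.82 m/s, a = 0 m/s².
Constant speed: t = d/v = 65/5.82 = 11.2 s
Final speed = 5.82 m/s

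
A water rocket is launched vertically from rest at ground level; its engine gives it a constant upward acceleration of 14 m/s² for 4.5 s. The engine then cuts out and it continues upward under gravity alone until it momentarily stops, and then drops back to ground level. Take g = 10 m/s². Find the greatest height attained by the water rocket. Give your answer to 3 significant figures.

340 m

Phase 1 (powered ascent): v₀ = 0 m/s, a = 14 m/s².
v = v₀ + at = 0 + (14)(4.5) = 63.0 m/s
Δx = v₀t + ½at² = 0·4.5 + 0.5·14·4.5² = 142 m

Phase 2 (coasting upward): v₀ = 63.0 m/s, a = -10 m/s².
v = v₀ + at → t = (0 − 63.0) / -10 = 6.30 s
v² = v₀² + 2aΔx → Δx = (0² − 63.0²)/(2·-10) = 198 m
Maximum height = 142 + 198 = 340 m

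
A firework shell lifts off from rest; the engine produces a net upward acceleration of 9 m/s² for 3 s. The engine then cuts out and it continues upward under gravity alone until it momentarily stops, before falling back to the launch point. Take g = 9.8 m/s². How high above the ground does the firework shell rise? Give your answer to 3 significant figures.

77.7 m

Phase 1 (powered ascent): v₀ = 0 m/s, a = 9 m/s².
v = v₀ + at = 0 + (9)(3) = 27.0 m/s
Δx = v₀t + ½at² = 0·3 + 0.5·9·3² = 40.5 m

Phase 2 (coasting upward): v₀ = 27.0 m/s, a = -9.8 m/s².
v = v₀ + at → t = (0 − 27.0) / -9.8 = 2.76 s
v² = v₀² + 2aΔx → Δx = (0² − 27.0²)/(2·-9.8) = 37.2 m
Maximum height = 40.5 + 37.2 = 77.7 m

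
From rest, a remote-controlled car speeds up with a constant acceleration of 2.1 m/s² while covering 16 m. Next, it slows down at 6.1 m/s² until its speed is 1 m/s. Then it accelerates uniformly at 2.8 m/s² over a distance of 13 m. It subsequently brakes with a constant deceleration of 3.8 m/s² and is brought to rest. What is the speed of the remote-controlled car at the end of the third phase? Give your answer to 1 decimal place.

Phase 1 (accelerating): v₀ = 0 m/s, a = 2.1 m/s².
v² = v₀² + 2aΔx = 0² + 2·2.1·16 = 67.2 → v = 8.20 m/s
t = (v − v₀)/a = (8.20 − 0)/2.1 = 3.90 s

Phase 2 (decelerating): v₀ = 8.20 m/s, a = -6.1 m/s².
v = v₀ + at → t = (1 − 8.20) / -6.1 = 1.18 s
v² = v₀² + 2aΔx → Δx = (1² − 8.20²)/(2·-6.1) = 5.43 m

Phase 3 (accelerating): v₀ = 1.00 m/s, a = 2.8 m/s².
v² = v₀² + 2aΔx = 1.00² + 2·2.8·13 = 73.8 → v = 8.59 m/s
t = (v − v₀)/a = (8.59 − 1.00)/2.8 = 2.71 s
Speed at end of phase 3 = 8.59 m/s

8.6 m/s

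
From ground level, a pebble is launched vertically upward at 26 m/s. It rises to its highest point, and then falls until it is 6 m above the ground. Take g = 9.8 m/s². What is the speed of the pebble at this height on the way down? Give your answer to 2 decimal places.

Phase 1 (rising): v₀ = 26.0 m/s, a = -9.8 m/s².
v = v₀ + at → t = (0 − 26.0) / -9.8 = 2.65 s
v² = v₀² + 2aΔx → Δx = (0² − 26.0²)/(2·-9.8) = 34.5 m

Phase 2 (falling): v₀ = 0 m/s, a = -9.8 m/s².
Falls 28.5 m from rest: t = √(2·28.5/9.8) = 2.41 s; v = g·t = 23.6 m/s.
Final speed = 23.6 m/s

23.63 m/s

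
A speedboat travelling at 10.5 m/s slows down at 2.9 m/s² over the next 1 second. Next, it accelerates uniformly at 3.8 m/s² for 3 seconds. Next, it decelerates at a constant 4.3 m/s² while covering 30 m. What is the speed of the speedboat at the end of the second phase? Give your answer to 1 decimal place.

Phase 1 (decelerating): v₀ = 10.5 m/s, a = -2.9 m/s².
v = v₀ + at = 10.5 + (-2.9)(1) = 7.60 m/s
Δx = v₀t + ½at² = 10.5·1 + 0.5·-2.9·1² = 9.05 m

Phase 2 (accelerating): v₀ = 7.60 m/s, a = 3.8 m/s².
v = v₀ + at = 7.60 + (3.8)(3) = 19.0 m/s
Δx = v₀t + ½at² = 7.60·3 + 0.5·3.8·3² = 39.9 m
Speed at end of phase 2 = 19.0 m/s

19.0 m/s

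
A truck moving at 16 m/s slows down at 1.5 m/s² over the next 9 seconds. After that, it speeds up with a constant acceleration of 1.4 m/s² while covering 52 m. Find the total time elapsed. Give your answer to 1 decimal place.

16.0 s

Phase 1 (decelerating): v₀ = 16.0 m/s, a = -1.5 m/s².
v = v₀ + at = 16.0 + (-1.5)(9) = 2.50 m/s
Δx = v₀t + ½at² = 16.0·9 + 0.5·-1.5·9² = 83.2 m

Phase 2 (accelerating): v₀ = 2.50 m/s, a = 1.4 m/s².
v² = v₀² + 2aΔx = 2.50² + 2·1.4·52 = 152 → v = 12.3 m/s
t = (v − v₀)/a = (12.3 − 2.50)/1.4 = 7.02 s
Total time = 9.00 + 7.02 = 16.0 s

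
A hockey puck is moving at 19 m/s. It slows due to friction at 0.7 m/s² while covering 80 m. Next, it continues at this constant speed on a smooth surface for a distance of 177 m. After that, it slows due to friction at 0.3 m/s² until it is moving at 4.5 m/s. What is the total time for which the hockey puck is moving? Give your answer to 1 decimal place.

53.4 s

Phase 1 (decelerating): v₀ = 19.0 m/s, a = -0.7 m/s².
v² = v₀² + 2aΔx = 19.0² + 2·-0.7·80 = 249 → v = 15.8 m/s
t = (v − v₀)/a = (15.8 − 19.0)/-0.7 = 4.60 s

Phase 2 (constant speed): v₀ = 15.8 m/s, a = 0 m/s².
Constant speed: t = d/v = 177/15.8 = 11.2 s

Phase 3 (decelerating): v₀ = 15.8 m/s, a = -0.3 m/s².
v = v₀ + at → t = (4.5 − 15.8) / -0.3 = 37.6 s
v² = v₀² + 2aΔx → Δx = (4.5² − 15.8²)/(2·-0.3) = 381 m
Total time = 4.60 + 11.2 + 37.6 = 53.4 s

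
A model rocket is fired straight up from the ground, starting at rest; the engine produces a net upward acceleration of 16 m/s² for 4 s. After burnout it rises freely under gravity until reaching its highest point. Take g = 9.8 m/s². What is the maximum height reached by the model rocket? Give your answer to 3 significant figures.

Phase 1 (powered ascent): v₀ = 0 m/s, a = 16 m/s².
v = v₀ + at = 0 + (16)(4) = 64.0 m/s
Δx = v₀t + ½at² = 0·4 + 0.5·16·4² = 128 m

Phase 2 (coasting upward): v₀ = 64.0 m/s, a = -9.8 m/s².
v = v₀ + at → t = (0 − 64.0) / -9.8 = 6.53 s
v² = v₀² + 2aΔx → Δx = (0² − 64.0²)/(2·-9.8) = 209 m
Maximum height = 128 + 209 = 337 m

337 m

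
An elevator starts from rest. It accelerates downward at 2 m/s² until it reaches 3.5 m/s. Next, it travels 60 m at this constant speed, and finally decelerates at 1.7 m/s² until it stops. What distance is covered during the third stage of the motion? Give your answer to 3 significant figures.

3.60 m

Phase 1 (accelerating): v₀ = 0 m/s, a = 2 m/s².
v = v₀ + at → t = (3.5 − 0) / 2 = 1.75 s
v² = v₀² + 2aΔx → Δx = (3.5² − 0²)/(2·2) = 3.06 m

Phase 2 (constant speed): v₀ = 3.50 m/s, a = 0 m/s².
Constant speed: t = d/v = 60/3.50 = 17.1 s

Phase 3 (decelerating): v₀ = 3.50 m/s, a = -1.7 m/s².
v = v₀ + at → t = (0 − 3.50) / -1.7 = 2.06 s
v² = v₀² + 2aΔx → Δx = (0² − 3.50²)/(2·-1.7) = 3.60 m
Distance in phase 3 = 3.60 m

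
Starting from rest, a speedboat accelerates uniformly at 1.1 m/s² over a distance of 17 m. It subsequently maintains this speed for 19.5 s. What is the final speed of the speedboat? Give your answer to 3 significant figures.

6.12 m/s

Phase 1 (accelerating): v₀ = 0 m/s, a = 1.1 m/s².
v² = v₀² + 2aΔx = 0² + 2·1.1·17 = 37.4 → v = 6.12 m/s
t = (v − v₀)/a = (6.12 − 0)/1.1 = 5.56 s

Phase 2 (constant speed): v₀ = 6.12 m/s, a = 0 m/s².
v = v₀ + at = 6.12 + (0)(19.5) = 6.12 m/s
Δx = v₀t + ½at² = 6.12·19.5 + 0.5·0·19.5² = 119 m
Final speed = 6.12 m/s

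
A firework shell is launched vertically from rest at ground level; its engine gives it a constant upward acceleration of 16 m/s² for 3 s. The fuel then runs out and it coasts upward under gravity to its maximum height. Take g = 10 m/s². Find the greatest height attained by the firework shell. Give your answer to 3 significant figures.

Phase 1 (powered ascent): v₀ = 0 m/s, a = 16 m/s².
v = v₀ + at = 0 + (16)(3) = 48.0 m/s
Δx = v₀t + ½at² = 0·3 + 0.5·16·3² = 72.0 m

Phase 2 (coasting upward): v₀ = 48.0 m/s, a = -10 m/s².
v = v₀ + at → t = (0 − 48.0) / -10 = 4.80 s
v² = v₀² + 2aΔx → Δx = (0² − 48.0²)/(2·-10) = 115 m
Maximum height = 72.0 + 115 = 187 m

187 m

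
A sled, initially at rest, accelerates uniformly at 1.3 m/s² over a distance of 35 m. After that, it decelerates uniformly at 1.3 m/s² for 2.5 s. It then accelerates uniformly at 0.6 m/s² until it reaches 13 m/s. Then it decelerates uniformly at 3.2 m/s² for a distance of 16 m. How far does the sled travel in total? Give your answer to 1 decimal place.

178.7 m

Phase 1 (accelerating): v₀ = 0 m/s, a = 1.3 m/s².
v² = v₀² + 2aΔx = 0² + 2·1.3·35 = 91.0 → v = 9.54 m/s
t = (v − v₀)/a = (9.54 − 0)/1.3 = 7.34 s

Phase 2 (decelerating): v₀ = 9.54 m/s, a = -1.3 m/s².
v = v₀ + at = 9.54 + (-1.3)(2.5) = 6.29 m/s
Δx = v₀t + ½at² = 9.54·2.5 + 0.5·-1.3·2.5² = 19.8 m

Phase 3 (accelerating): v₀ = 6.29 m/s, a = 0.6 m/s².
v = v₀ + at → t = (13 − 6.29) / 0.6 = 11.2 s
v² = v₀² + 2aΔx → Δx = (13² − 6.29²)/(2·0.6) = 108 m

Phase 4 (decelerating): v₀ = 13.0 m/s, a = -3.2 m/s².
v² = v₀² + 2aΔx = 13.0² + 2·-3.2·16 = 66.6 → v = 8.16 m/s
t = (v − v₀)/a = (8.16 − 13.0)/-3.2 = 1.51 s
Total distance = 35.0 + 19.8 + 108 + 16.0 = 179 m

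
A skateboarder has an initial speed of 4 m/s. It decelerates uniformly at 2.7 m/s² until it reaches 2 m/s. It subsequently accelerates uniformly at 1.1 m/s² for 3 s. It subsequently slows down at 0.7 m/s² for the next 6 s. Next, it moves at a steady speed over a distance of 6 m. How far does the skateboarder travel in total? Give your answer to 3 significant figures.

Phase 1 (decelerating): v₀ = 4.00 m/s, a = -2.7 m/s².
v = v₀ + at → t = (2 − 4.00) / -2.7 = 0.741 s
v² = v₀² + 2aΔx → Δx = (2² − 4.00²)/(2·-2.7) = 2.22 m

Phase 2 (accelerating): v₀ = 2.00 m/s, a = 1.1 m/s².
v = v₀ + at = 2.00 + (1.1)(3) = 5.30 m/s
Δx = v₀t + ½at² = 2.00·3 + 0.5·1.1·3² = 10.9 m

Phase 3 (decelerating): v₀ = 5.30 m/s, a = -0.7 m/s².
v = v₀ + at = 5.30 + (-0.7)(6) = 1.10 m/s
Δx = v₀t + ½at² = 5.30·6 + 0.5·-0.7·6² = 19.2 m

Phase 4 (constant speed): v₀ = 1.10 m/s, a = 0 m/s².
Constant speed: t = d/v = 6/1.10 = 5.45 s
Total distance = 2.22 + 10.9 + 19.2 + 6.00 = 38.4 m

38.4 m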